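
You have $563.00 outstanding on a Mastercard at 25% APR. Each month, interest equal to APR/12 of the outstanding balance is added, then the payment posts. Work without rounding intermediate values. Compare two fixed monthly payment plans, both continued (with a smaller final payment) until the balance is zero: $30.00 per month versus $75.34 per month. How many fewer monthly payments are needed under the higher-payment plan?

16 fewer payments

Monthly rate r = 25%/12 = 2.08333% = 0.0208333.
At $30.00/mo: n = ⌈−ln(1 − rB₀/P)/ln(1+r)⌉ = 25 payments (last $1.51); total interest = total paid − $563.00 = $158.51.
At $75.34/mo: 9 payments (last $15.74); total interest $55.46.
Payments saved = 25 − 9 = 16.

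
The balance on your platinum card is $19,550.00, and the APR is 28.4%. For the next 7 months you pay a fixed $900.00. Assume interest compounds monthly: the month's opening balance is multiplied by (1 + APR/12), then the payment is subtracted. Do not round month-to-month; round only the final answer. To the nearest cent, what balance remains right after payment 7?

Monthly rate r = 28.4%/12 = 2.36667% = 0.0236667.
Each month: B ← B·(1+r) − $900.00.
Month 1: interest $462.68; balance after payment $19,112.68.
Month 2: interest $452.33; balance after payment $18,665.02.
Month 3: interest $441.74; balance after payment $18,206.76.
Month 4: interest $430.89; balance after payment $17,737.65.
Month 5: interest $419.79; balance after payment $17,257.44.
Month 6: interest $408.43; balance after payment $16,765.87.
Month 7: interest $396.79; balance after payment $16,262.66.

$16,262.66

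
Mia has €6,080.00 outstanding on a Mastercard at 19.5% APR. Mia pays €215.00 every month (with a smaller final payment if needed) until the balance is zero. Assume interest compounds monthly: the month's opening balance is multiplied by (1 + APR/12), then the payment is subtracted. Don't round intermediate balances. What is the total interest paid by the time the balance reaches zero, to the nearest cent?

Monthly rate r = 19.5%/12 = 1.625% = 0.01625.
Payoff takes n = ⌈−ln(1 − rB₀/P)/ln(1+r)⌉ = ⌈38.173⌉ = 39 payments; the last is €37.44.
Total paid = 38·€215.00 + €37.44 = €8,207.44.
Total interest = total paid − principal = €8,207.44 − €6,080.00 = €2,127.44.

€2,127.44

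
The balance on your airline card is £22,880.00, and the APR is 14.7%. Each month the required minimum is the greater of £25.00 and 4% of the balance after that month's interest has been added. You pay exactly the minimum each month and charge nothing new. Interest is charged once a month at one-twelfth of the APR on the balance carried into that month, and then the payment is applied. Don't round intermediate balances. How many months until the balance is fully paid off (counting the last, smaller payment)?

Monthly rate r = 14.7%/12 = 1.225% = 0.01225.
While 4% of the post-interest balance exceeds £25.00, each month B ← (B·(1+r))·(1 − 0.04), i.e. B shrinks by the factor (1+r)·0.96 = 0.97176.
This holds for months 1–127. Entering month 128 the balance is £601.80; 4% of the post-interest balance is now below £25.00, so the flat £25.00 minimum applies from here.
From month 128 a fixed £25.00 at rate r clears £601.80 in 29 more payments. Total: 127 + 29 = 156 months.

156 months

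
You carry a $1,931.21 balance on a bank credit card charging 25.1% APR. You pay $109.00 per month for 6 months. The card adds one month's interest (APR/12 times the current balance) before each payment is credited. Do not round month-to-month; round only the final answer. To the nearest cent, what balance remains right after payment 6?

Monthly rate r = 25.1%/12 = 2.09167% = 0.0209167.
Each month: B ← B·(1+r) − $109.00.
Month 1: interest $40.39; balance after payment $1,862.60.
Month 2: interest $38.96; balance after payment $1,792.56.
Month 3: interest $37.49; balance after payment $1,721.06.
Month 4: interest $36.00; balance after payment $1,648.06.
Month 5: interest $34.47; balance after payment $1,573.53.
Month 6: interest $32.91; balance after payment $1,497.44.

$1,497.44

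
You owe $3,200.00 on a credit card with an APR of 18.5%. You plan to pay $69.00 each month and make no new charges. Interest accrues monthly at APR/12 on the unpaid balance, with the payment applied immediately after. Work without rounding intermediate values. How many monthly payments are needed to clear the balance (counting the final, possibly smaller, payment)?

Monthly rate r = 18.5%/12 = 1.54167% = 0.0154167.
Recurrence: B ← B·(1+r) − $69.00.
Month 1: interest $49.33; balance after payment $3,180.33.
Month 2: interest $49.03; balance after payment $3,160.36.
Closed form: n = −ln(1 − rB₀/P)/ln(1+r) = −ln(0.28502)/ln(1.01542) ≈ 82.043, so the balance reaches zero during payment 83.

83 payments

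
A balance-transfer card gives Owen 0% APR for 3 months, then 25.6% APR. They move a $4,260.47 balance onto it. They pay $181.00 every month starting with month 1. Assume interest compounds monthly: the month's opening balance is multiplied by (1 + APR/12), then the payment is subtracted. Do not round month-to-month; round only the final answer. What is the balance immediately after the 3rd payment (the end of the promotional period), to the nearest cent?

Promo months 1–3 at r₀ = 0%/12 = 0; months 4+ at r₁ = 25.6%/12 = 0.0213333.
After month 3 (no interest yet): B = $4,260.47 − 3·$181.00 = $3,717.47.

$3,717.47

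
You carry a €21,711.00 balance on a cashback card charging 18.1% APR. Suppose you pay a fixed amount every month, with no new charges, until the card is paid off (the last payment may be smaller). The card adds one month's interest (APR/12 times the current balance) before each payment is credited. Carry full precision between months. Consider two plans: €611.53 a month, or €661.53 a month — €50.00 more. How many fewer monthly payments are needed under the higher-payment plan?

Monthly rate r = 18.1%/12 = 1.50833% = 0.0150833.
At €611.53/mo: n = ⌈−ln(1 − rB₀/P)/ln(1+r)⌉ = 52 payments (last €135.06); total interest = total paid − €21,711.00 = €9,612.09.
At €661.53/mo: 46 payments (last €423.82); total interest €8,481.67.
Payments saved = 52 − 46 = 6.

6 fewer payments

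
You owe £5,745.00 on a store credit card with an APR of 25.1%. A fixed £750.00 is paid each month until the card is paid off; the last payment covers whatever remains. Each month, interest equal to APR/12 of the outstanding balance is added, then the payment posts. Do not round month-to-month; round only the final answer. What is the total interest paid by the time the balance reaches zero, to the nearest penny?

Monthly rate r = 25.1%/12 = 2.09167% = 0.0209167.
Payoff takes n = ⌈−ln(1 − rB₀/P)/ln(1+r)⌉ = ⌈8.435⌉ = 9 payments; the last is £328.34.
Total paid = 8·£750.00 + £328.34 = £6,328.34.
Total interest = total paid − principal = £6,328.34 − £5,745.00 = £583.34.

£583.34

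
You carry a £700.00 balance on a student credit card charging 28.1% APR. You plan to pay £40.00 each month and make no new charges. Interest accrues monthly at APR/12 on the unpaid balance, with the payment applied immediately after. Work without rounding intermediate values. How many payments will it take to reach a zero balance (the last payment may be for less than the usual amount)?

23 payments

Monthly rate r = 28.1%/12 = 2.34167% = 0.0234167.
Recurrence: B ← B·(1+r) − £40.00.
Month 1: interest £16.39; balance after payment £676.39.
Month 2: interest £15.84; balance after payment £652.23.
Closed form: n = −ln(1 − rB₀/P)/ln(1+r) = −ln(0.59021)/ln(1.02342) ≈ 22.780, so the balance reaches zero during payment 23.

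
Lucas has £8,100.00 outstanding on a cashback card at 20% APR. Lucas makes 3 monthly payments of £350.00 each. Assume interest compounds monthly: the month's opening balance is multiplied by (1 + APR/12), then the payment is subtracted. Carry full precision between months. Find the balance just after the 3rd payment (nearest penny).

Monthly rate r = 20%/12 = 1.66667% = 0.0166667.
Each month: B ← B·(1+r) − £350.00.
Month 1: interest £135.00; balance after payment £7,885.00.
Month 2: interest £131.42; balance after payment £7,666.42.
Month 3: interest £127.77; balance after payment £7,444.19.

£7,444.19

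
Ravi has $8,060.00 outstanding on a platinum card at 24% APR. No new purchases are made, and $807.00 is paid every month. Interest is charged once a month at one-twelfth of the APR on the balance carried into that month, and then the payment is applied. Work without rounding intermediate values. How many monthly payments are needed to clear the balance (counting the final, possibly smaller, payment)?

12 months

Monthly rate r = 24%/12 = 2% = 0.02.
Recurrence: B ← B·(1+r) − $807.00.
Month 1: interest $161.20; balance after payment $7,414.20.
Month 2: interest $148.28; balance after payment $6,755.48.
Closed form: n = −ln(1 − rB₀/P)/ln(1+r) = −ln(0.80025)/ln(1.02) ≈ 11.253, so the balance reaches zero during payment 12.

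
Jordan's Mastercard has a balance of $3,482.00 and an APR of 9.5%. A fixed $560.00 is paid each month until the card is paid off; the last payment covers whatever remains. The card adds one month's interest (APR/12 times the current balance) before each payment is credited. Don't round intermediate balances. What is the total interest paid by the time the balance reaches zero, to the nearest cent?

$103.27

Monthly rate r = 9.5%/12 = 0.791667% = 0.00791667.
Payoff takes n = ⌈−ln(1 − rB₀/P)/ln(1+r)⌉ = ⌈6.401⌉ = 7 payments; the last is $225.27.
Total paid = 6·$560.00 + $225.27 = $3,585.27.
Total interest = total paid − principal = $3,585.27 − $3,482.00 = $103.27.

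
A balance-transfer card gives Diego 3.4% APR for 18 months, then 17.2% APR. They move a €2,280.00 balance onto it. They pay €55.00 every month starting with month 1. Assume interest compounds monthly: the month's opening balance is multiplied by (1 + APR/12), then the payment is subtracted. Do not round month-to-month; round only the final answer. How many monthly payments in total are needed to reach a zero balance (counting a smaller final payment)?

Promo months 1–18 at r₀ = 3.4%/12 = 0.00283333; months 19+ at r₁ = 17.2%/12 = 0.0143333.
After month 18: iterate B ← B·(1+r₀) − €55.00 for 18 months → €1,384.92.
Then at r₁ with €55.00/mo: n₂ = −ln(1 − r₁·B/P)/ln(1+r₁) ≈ 31.46 → 32 more payments.

50 payments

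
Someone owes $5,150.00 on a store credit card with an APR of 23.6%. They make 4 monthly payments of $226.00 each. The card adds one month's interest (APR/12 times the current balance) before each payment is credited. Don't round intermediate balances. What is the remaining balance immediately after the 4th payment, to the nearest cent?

$4,636.22

Monthly rate r = 23.6%/12 = 1.96667% = 0.0196667.
Each month: B ← B·(1+r) − $226.00.
Month 1: interest $101.28; balance after payment $5,025.28.
Month 2: interest $98.83; balance after payment $4,898.11.
Month 3: interest $96.33; balance after payment $4,768.44.
Month 4: interest $93.78; balance after payment $4,636.22.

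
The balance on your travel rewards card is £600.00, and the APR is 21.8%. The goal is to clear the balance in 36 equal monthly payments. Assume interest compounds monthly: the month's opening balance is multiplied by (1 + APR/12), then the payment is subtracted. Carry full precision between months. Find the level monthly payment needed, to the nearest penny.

£22.85

Monthly rate r = 21.8%/12 = 1.81667% = 0.0181667.
Level-payment amortization: P = B₀·r / (1 − (1+r)^(−n)) = 600.00·0.0181667 / (1 − 1.01817^(−36)).
Denominator 1 − (1+r)^(−36) = 0.476977335.
P = 10.9 / 0.476977335 ≈ 22.85.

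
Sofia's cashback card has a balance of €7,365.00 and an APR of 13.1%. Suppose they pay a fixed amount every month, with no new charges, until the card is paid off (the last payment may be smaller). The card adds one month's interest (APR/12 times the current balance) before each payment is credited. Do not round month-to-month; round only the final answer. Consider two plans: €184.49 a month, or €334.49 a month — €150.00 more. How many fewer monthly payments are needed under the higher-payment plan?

Monthly rate r = 13.1%/12 = 1.09167% = 0.0109167.
At €184.49/mo: n = ⌈−ln(1 − rB₀/P)/ln(1+r)⌉ = 53 payments (last €132.08); total interest = total paid − €7,365.00 = €2,360.56.
At €334.49/mo: 26 payments (last €107.78); total interest €1,105.03.
Payments saved = 53 − 26 = 27.

27 fewer payments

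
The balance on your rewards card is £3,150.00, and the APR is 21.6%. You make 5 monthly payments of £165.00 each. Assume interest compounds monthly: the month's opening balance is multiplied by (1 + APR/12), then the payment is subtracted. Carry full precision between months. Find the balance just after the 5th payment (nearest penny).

£2,588.65

Monthly rate r = 21.6%/12 = 1.8% = 0.018.
Each month: B ← B·(1+r) − £165.00.
Month 1: interest £56.70; balance after payment £3,041.70.
Month 2: interest £54.75; balance after payment £2,931.45.
Month 3: interest £52.77; balance after payment £2,819.22.
Month 4: interest £50.75; balance after payment £2,704.96.
Month 5: interest £48.69; balance after payment £2,588.65.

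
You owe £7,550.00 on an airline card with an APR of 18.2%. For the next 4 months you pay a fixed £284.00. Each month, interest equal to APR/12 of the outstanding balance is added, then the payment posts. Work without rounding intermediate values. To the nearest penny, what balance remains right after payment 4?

Monthly rate r = 18.2%/12 = 1.51667% = 0.0151667.
Each month: B ← B·(1+r) − £284.00.
Month 1: interest £114.51; balance after payment £7,380.51.
Month 2: interest £111.94; balance after payment £7,208.45.
Month 3: interest £109.33; balance after payment £7,033.77.
Month 4: interest £106.68; balance after payment £6,856.45.

£6,856.45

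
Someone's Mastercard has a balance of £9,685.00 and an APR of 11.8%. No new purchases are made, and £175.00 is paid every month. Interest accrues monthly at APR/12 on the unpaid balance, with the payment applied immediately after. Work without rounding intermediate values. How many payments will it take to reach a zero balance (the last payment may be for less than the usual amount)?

Monthly rate r = 11.8%/12 = 0.983333% = 0.00983333.
Recurrence: B ← B·(1+r) − £175.00.
Month 1: interest £95.24; balance after payment £9,605.24.
Month 2: interest £94.45; balance after payment £9,524.69.
Closed form: n = −ln(1 − rB₀/P)/ln(1+r) = −ln(0.4558)/ln(1.00983) ≈ 80.295, so the balance reaches zero during payment 81.

81 payments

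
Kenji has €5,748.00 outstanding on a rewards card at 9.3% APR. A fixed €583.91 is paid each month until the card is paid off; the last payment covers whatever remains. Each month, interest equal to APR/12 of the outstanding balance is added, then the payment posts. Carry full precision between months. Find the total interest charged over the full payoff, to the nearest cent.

€254.68

Monthly rate r = 9.3%/12 = 0.775% = 0.00775.
Payoff takes n = ⌈−ln(1 − rB₀/P)/ln(1+r)⌉ = ⌈10.279⌉ = 11 payments; the last is €163.58.
Total paid = 10·€583.91 + €163.58 = €6,002.68.
Total interest = total paid − principal = €6,002.68 − €5,748.00 = €254.68.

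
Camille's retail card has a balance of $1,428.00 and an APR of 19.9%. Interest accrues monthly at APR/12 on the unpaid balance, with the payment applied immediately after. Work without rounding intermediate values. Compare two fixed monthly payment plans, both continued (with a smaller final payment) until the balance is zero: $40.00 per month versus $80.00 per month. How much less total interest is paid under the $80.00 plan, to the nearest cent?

Monthly rate r = 19.9%/12 = 1.65833% = 0.0165833.
At $40.00/mo: n = ⌈−ln(1 − rB₀/P)/ln(1+r)⌉ = 55 payments (last $20.50); total interest = total paid − $1,428.00 = $752.50.
At $80.00/mo: 22 payments (last $27.39); total interest $279.39.
Interest saved = $752.50 − $279.39 = $473.11.

$473.11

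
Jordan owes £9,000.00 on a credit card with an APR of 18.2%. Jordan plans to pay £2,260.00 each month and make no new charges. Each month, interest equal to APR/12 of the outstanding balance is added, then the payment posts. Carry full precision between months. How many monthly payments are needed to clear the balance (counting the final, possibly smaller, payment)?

Monthly rate r = 18.2%/12 = 1.51667% = 0.0151667.
Recurrence: B ← B·(1+r) − £2,260.00.
Month 1: interest £136.50; balance after payment £6,876.50.
Month 2: interest £104.29; balance after payment £4,720.79.
Month 3: interest £71.60; balance after payment £2,532.39.
Month 4: interest £38.41; balance after payment £310.80.
Month 5: interest £4.71; balance after payment £0.00.

5 months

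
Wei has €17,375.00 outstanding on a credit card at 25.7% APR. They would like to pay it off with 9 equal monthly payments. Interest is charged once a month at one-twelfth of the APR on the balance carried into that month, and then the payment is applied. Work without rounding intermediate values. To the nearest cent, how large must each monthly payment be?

€2,143.12

Monthly rate r = 25.7%/12 = 2.14167% = 0.0214167.
Level-payment amortization: P = B₀·r / (1 − (1+r)^(−n)) = 17375.00·0.0214167 / (1 − 1.02142^(−9)).
Denominator 1 − (1+r)^(−9) = 0.173631908.
P = 372.115 / 0.173631908 ≈ 2143.12.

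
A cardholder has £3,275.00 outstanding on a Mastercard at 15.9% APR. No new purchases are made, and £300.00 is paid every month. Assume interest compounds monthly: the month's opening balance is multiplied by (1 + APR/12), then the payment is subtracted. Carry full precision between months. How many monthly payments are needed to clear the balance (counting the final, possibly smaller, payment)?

Monthly rate r = 15.9%/12 = 1.325% = 0.01325.
Recurrence: B ← B·(1+r) − £300.00.
Month 1: interest £43.39; balance after payment £3,018.39.
Month 2: interest £39.99; balance after payment £2,758.39.
Closed form: n = −ln(1 − rB₀/P)/ln(1+r) = −ln(0.85535)/ln(1.01325) ≈ 11.870, so the balance reaches zero during payment 12.

12 payments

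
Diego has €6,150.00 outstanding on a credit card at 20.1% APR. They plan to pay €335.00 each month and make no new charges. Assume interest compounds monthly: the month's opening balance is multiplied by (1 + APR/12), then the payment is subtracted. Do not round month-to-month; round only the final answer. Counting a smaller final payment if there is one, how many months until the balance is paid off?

23 payments

Monthly rate r = 20.1%/12 = 1.675% = 0.01675.
Recurrence: B ← B·(1+r) − €335.00.
Month 1: interest €103.01; balance after payment €5,918.01.
Month 2: interest €99.13; balance after payment €5,682.14.
Closed form: n = −ln(1 − rB₀/P)/ln(1+r) = −ln(0.6925)/ln(1.01675) ≈ 22.120, so the balance reaches zero during payment 23.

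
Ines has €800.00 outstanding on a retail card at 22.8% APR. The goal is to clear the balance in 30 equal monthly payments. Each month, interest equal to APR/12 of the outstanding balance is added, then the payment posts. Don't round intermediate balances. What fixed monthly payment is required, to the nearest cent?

€35.23

Monthly rate r = 22.8%/12 = 1.9% = 0.019.
Level-payment amortization: P = B₀·r / (1 − (1+r)^(−n)) = 800.00·0.019 / (1 − 1.019^(−30)).
Denominator 1 − (1+r)^(−30) = 0.431442386.
P = 15.2 / 0.431442386 ≈ 35.23.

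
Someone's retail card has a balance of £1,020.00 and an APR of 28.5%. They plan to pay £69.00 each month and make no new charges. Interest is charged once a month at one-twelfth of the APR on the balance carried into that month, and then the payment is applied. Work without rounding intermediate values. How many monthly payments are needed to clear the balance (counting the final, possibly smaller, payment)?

19 months

Monthly rate r = 28.5%/12 = 2.375% = 0.02375.
Recurrence: B ← B·(1+r) − £69.00.
Month 1: interest £24.23; balance after payment £975.22.
Month 2: interest £23.16; balance after payment £929.39.
Closed form: n = −ln(1 − rB₀/P)/ln(1+r) = −ln(0.64891)/ln(1.02375) ≈ 18.424, so the balance reaches zero during payment 19.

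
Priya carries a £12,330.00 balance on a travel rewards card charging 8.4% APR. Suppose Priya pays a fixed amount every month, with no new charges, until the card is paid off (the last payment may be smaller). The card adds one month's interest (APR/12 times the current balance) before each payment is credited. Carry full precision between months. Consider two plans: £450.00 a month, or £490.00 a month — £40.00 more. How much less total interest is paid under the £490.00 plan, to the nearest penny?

£126.84

Monthly rate r = 8.4%/12 = 0.7% = 0.007.
At £450.00/mo: n = ⌈−ln(1 − rB₀/P)/ln(1+r)⌉ = 31 payments (last £237.62); total interest = total paid − £12,330.00 = £1,407.62.
At £490.00/mo: 28 payments (last £380.78); total interest £1,280.78.
Interest saved = £1,407.62 − £1,280.78 = £126.84.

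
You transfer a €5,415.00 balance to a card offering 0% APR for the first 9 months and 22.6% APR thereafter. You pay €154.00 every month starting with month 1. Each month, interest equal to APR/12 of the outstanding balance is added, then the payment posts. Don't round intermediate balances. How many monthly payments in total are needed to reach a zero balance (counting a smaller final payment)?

Promo months 1–9 at r₀ = 0%/12 = 0; months 10+ at r₁ = 22.6%/12 = 0.0188333.
After month 9 (no interest yet): B = €5,415.00 − 9·€154.00 = €4,029.00.
Then at r₁ with €154.00/mo: n₂ = −ln(1 − r₁·B/P)/ln(1+r₁) ≈ 36.38 → 37 more payments.

46 payments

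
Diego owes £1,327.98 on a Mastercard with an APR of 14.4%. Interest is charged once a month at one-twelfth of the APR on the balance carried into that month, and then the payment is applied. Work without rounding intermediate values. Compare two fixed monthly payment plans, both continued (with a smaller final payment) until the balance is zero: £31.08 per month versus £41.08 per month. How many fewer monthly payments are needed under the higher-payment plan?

Monthly rate r = 14.4%/12 = 1.2% = 0.012.
At £31.08/mo: n = ⌈−ln(1 − rB₀/P)/ln(1+r)⌉ = 61 payments (last £8.45); total interest = total paid − £1,327.98 = £545.27.
At £41.08/mo: 42 payments (last £6.30); total interest £362.60.
Payments saved = 61 − 42 = 19.

19 fewer payments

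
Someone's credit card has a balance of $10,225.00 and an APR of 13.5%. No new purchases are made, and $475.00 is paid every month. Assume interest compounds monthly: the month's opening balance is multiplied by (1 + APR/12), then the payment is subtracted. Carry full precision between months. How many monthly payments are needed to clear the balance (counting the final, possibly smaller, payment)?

25 months

Monthly rate r = 13.5%/12 = 1.125% = 0.01125.
Recurrence: B ← B·(1+r) − $475.00.
Month 1: interest $115.03; balance after payment $9,865.03.
Month 2: interest $110.98; balance after payment $9,501.01.
Closed form: n = −ln(1 − rB₀/P)/ln(1+r) = −ln(0.75783)/ln(1.01125) ≈ 24.787, so the balance reaches zero during payment 25.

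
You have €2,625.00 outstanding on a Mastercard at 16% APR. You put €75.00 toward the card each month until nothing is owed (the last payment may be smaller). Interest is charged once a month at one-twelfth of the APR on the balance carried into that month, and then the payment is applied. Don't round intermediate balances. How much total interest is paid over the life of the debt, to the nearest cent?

€934.57

Monthly rate r = 16%/12 = 1.33333% = 0.0133333.
Payoff takes n = ⌈−ln(1 − rB₀/P)/ln(1+r)⌉ = ⌈47.459⌉ = 48 payments; the last is €34.57.
Total paid = 47·€75.00 + €34.57 = €3,559.57.
Total interest = total paid − principal = €3,559.57 − €2,625.00 = €934.57.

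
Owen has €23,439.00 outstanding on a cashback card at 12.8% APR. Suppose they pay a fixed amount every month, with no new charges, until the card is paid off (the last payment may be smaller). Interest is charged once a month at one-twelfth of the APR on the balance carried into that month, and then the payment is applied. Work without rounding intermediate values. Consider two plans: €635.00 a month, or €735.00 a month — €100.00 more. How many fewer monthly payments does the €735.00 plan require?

Monthly rate r = 12.8%/12 = 1.06667% = 0.0106667.
At €635.00/mo: n = ⌈−ln(1 − rB₀/P)/ln(1+r)⌉ = 48 payments (last €104.89); total interest = total paid − €23,439.00 = €6,510.89.
At €735.00/mo: 40 payments (last €136.20); total interest €5,362.20.
Payments saved = 48 − 40 = 8.

8 fewer payments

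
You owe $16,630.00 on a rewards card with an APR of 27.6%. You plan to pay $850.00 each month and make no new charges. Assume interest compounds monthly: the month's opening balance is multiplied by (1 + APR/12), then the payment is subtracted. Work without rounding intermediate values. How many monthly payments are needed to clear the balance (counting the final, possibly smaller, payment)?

Monthly rate r = 27.6%/12 = 2.3% = 0.023.
Recurrence: B ← B·(1+r) − $850.00.
Month 1: interest $382.49; balance after payment $16,162.49.
Month 2: interest $371.74; balance after payment $15,684.23.
Closed form: n = −ln(1 − rB₀/P)/ln(1+r) = −ln(0.55001)/ln(1.023) ≈ 26.290, so the balance reaches zero during payment 27.

27 payments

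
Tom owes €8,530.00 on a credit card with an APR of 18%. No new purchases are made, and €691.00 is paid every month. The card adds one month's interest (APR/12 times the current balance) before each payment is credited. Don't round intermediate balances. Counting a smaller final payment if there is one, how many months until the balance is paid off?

14 payments

Monthly rate r = 18%/12 = 1.5% = 0.015.
Recurrence: B ← B·(1+r) − €691.00.
Month 1: interest €127.95; balance after payment €7,966.95.
Month 2: interest €119.50; balance after payment €7,395.45.
Closed form: n = −ln(1 − rB₀/P)/ln(1+r) = −ln(0.81483)/ln(1.015) ≈ 13.754, so the balance reaches zero during payment 14.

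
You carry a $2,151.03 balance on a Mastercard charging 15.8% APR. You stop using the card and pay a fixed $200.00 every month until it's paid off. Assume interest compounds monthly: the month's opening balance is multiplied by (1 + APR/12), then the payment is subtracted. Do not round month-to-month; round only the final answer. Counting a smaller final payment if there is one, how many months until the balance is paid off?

Monthly rate r = 15.8%/12 = 1.31667% = 0.0131667.
Recurrence: B ← B·(1+r) − $200.00.
Month 1: interest $28.32; balance after payment $1,979.35.
Month 2: interest $26.06; balance after payment $1,805.41.
Closed form: n = −ln(1 − rB₀/P)/ln(1+r) = −ln(0.85839)/ln(1.01317) ≈ 11.673, so the balance reaches zero during payment 12.

12 payments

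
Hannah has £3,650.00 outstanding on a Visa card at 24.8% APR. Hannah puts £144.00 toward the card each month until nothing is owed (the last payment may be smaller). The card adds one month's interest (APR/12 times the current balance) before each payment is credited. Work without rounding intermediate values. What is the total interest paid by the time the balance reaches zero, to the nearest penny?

Monthly rate r = 24.8%/12 = 2.06667% = 0.0206667.
Payoff takes n = ⌈−ln(1 − rB₀/P)/ln(1+r)⌉ = ⌈36.273⌉ = 37 payments; the last is £39.65.
Total paid = 36·£144.00 + £39.65 = £5,223.65.
Total interest = total paid − principal = £5,223.65 − £3,650.00 = £1,573.65.

£1,573.65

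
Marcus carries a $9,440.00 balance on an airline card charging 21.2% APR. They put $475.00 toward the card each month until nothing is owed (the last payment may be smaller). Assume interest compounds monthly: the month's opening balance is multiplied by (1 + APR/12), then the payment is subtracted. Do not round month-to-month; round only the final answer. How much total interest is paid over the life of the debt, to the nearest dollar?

$2,291

Monthly rate r = 21.2%/12 = 1.76667% = 0.0176667.
Payoff takes n = ⌈−ln(1 − rB₀/P)/ln(1+r)⌉ = ⌈24.696⌉ = 25 payments; the last is $331.28.
Total paid = 24·$475.00 + $331.28 = $11,731.28.
Total interest = total paid − principal = $11,731.28 − $9,440.00 = $2,291.28.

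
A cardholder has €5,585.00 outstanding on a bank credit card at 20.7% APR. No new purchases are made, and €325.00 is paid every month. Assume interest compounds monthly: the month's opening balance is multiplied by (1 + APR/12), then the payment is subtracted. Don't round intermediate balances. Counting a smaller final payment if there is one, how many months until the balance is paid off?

Monthly rate r = 20.7%/12 = 1.725% = 0.01725.
Recurrence: B ← B·(1+r) − €325.00.
Month 1: interest €96.34; balance after payment €5,356.34.
Month 2: interest €92.40; balance after payment €5,123.74.
Closed form: n = −ln(1 − rB₀/P)/ln(1+r) = −ln(0.70357)/ln(1.01725) ≈ 20.558, so the balance reaches zero during payment 21.

21 payments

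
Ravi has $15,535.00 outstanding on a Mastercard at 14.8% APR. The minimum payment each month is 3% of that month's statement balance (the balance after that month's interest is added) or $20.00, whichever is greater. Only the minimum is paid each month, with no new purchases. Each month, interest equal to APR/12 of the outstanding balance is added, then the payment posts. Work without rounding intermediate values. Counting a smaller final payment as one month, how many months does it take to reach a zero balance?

217 months

Monthly rate r = 14.8%/12 = 1.23333% = 0.0123333.
While 3% of the post-interest balance exceeds $20.00, each month B ← (B·(1+r))·(1 − 0.03), i.e. B shrinks by the factor (1+r)·0.97 = 0.98196.
This holds for months 1–174. Entering month 175 the balance is $654.47; 3% of the post-interest balance is now below $20.00, so the flat $20.00 minimum applies from here.
From month 175 a fixed $20.00 at rate r clears $654.47 in 43 more payments. Total: 174 + 43 = 217 months.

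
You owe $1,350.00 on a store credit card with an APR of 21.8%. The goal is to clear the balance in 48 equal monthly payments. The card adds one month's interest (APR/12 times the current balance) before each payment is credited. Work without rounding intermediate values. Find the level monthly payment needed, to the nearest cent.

Monthly rate r = 21.8%/12 = 1.81667% = 0.0181667.
Level-payment amortization: P = B₀·r / (1 − (1+r)^(−n)) = 1350.00·0.0181667 / (1 − 1.01817^(−48)).
Denominator 1 − (1+r)^(−48) = 0.578600504.
P = 24.525 / 0.578600504 ≈ 42.39.

$42.39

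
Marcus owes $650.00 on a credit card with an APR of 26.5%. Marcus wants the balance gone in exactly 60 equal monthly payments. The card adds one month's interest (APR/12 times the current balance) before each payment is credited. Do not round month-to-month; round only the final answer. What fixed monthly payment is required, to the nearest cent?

$19.65

Monthly rate r = 26.5%/12 = 2.20833% = 0.0220833.
Level-payment amortization: P = B₀·r / (1 − (1+r)^(−n)) = 650.00·0.0220833 / (1 − 1.02208^(−60)).
Denominator 1 − (1+r)^(−60) = 0.730336846.
P = 14.3542 / 0.730336846 ≈ 19.65.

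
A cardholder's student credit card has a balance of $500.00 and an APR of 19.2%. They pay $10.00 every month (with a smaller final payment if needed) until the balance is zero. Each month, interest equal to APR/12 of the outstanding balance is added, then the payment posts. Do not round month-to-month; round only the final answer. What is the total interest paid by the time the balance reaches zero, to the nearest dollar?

Monthly rate r = 19.2%/12 = 1.6% = 0.016.
Payoff takes n = ⌈−ln(1 − rB₀/P)/ln(1+r)⌉ = ⌈101.392⌉ = 102 payments; the last is $3.94.
Total paid = 101·$10.00 + $3.94 = $1,013.94.
Total interest = total paid − principal = $1,013.94 − $500.00 = $513.94.

$514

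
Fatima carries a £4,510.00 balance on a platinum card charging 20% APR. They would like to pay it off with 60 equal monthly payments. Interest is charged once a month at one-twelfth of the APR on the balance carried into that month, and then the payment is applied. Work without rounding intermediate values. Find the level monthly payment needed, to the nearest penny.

Monthly rate r = 20%/12 = 1.66667% = 0.0166667.
Level-payment amortization: P = B₀·r / (1 − (1+r)^(−n)) = 4510.00·0.0166667 / (1 − 1.01667^(−60)).
Denominator 1 − (1+r)^(−60) = 0.62907601.
P = 75.1667 / 0.62907601 ≈ 119.49.

£119.49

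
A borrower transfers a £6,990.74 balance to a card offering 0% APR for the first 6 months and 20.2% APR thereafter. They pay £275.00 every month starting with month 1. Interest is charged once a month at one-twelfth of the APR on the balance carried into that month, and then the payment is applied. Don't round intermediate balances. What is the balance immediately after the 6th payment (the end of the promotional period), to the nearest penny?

£5,340.74

Promo months 1–6 at r₀ = 0%/12 = 0; months 7+ at r₁ = 20.2%/12 = 0.0168333.
After month 6 (no interest yet): B = £6,990.74 − 6·£275.00 = £5,340.74.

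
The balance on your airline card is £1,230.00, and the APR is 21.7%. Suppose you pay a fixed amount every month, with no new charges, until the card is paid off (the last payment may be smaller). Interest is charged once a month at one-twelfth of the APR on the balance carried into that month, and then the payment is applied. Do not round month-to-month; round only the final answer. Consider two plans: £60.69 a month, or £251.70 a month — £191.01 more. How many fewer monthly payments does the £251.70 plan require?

20 fewer payments

Monthly rate r = 21.7%/12 = 1.80833% = 0.0180833.
At £60.69/mo: n = ⌈−ln(1 − rB₀/P)/ln(1+r)⌉ = 26 payments (last £28.72); total interest = total paid − £1,230.00 = £315.97.
At £251.70/mo: 6 payments (last £41.19); total interest £69.69.
Payments saved = 26 − 6 = 20.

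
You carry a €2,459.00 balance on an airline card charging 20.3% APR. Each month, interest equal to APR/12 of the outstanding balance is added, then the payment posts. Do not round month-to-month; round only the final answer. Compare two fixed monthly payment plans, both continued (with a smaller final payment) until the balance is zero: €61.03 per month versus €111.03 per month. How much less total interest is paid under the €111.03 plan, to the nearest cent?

€1,056.53

Monthly rate r = 20.3%/12 = 1.69167% = 0.0169167.
At €61.03/mo: n = ⌈−ln(1 − rB₀/P)/ln(1+r)⌉ = 69 payments (last €13.68); total interest = total paid − €2,459.00 = €1,704.72.
At €111.03/mo: 28 payments (last €109.38); total interest €648.19.
Interest saved = €1,704.72 − €648.19 = €1,056.53.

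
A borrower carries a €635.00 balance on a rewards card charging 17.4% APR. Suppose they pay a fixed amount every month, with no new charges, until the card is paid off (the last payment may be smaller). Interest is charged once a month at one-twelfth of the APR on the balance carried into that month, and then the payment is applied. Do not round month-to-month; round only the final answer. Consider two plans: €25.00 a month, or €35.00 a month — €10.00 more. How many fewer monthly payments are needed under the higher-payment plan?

10 fewer payments

Monthly rate r = 17.4%/12 = 1.45% = 0.0145.
At €25.00/mo: n = ⌈−ln(1 − rB₀/P)/ln(1+r)⌉ = 32 payments (last €22.71); total interest = total paid − €635.00 = €162.71.
At €35.00/mo: 22 payments (last €7.22); total interest €107.22.
Payments saved = 32 − 22 = 10.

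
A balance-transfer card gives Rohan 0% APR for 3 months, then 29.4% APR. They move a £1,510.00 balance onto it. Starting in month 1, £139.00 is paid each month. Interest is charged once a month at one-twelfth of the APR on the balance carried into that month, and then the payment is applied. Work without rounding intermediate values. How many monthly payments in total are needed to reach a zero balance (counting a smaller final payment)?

12 months

Promo months 1–3 at r₀ = 0%/12 = 0; months 4+ at r₁ = 29.4%/12 = 0.0245.
After month 3 (no interest yet): B = £1,510.00 − 3·£139.00 = £1,093.00.
Then at r₁ with £139.00/mo: n₂ = −ln(1 − r₁·B/P)/ln(1+r₁) ≈ 8.84 → 9 more payments.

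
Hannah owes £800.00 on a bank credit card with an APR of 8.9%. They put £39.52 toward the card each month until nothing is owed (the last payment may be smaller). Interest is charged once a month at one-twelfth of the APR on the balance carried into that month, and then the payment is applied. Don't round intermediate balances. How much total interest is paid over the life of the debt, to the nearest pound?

Monthly rate r = 8.9%/12 = 0.741667% = 0.00741667.
Payoff takes n = ⌈−ln(1 − rB₀/P)/ln(1+r)⌉ = ⌈22.015⌉ = 23 payments; the last is £0.61.
Total paid = 22·£39.52 + £0.61 = £870.05.
Total interest = total paid − principal = £870.05 − £800.00 = £70.05.

£70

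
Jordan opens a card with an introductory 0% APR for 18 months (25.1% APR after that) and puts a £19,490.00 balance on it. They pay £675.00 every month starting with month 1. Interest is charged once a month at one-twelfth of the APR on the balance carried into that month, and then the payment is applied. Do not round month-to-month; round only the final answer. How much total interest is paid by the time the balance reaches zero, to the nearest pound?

Promo months 1–18 at r₀ = 0%/12 = 0; months 19+ at r₁ = 25.1%/12 = 0.0209167.
After month 18 (no interest yet): B = £19,490.00 − 18·£675.00 = £7,340.00.
Then at r₁ with £675.00/mo: n₂ = −ln(1 − r₁·B/P)/ln(1+r₁) ≈ 12.47 → 13 more payments.
Total paid = 30·£675.00 + £316.29 = £20,566.29; interest = £20,566.29 − £19,490.00 = £1,076.29.

£1,076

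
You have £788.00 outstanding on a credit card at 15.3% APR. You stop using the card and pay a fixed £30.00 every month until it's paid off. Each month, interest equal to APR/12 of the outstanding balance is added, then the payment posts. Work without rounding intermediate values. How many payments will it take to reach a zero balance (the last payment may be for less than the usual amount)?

Monthly rate r = 15.3%/12 = 1.275% = 0.01275.
Recurrence: B ← B·(1+r) − £30.00.
Month 1: interest £10.05; balance after payment £768.05.
Month 2: interest £9.79; balance after payment £747.84.
Closed form: n = −ln(1 − rB₀/P)/ln(1+r) = −ln(0.6651)/ln(1.01275) ≈ 32.189, so the balance reaches zero during payment 33.

33 months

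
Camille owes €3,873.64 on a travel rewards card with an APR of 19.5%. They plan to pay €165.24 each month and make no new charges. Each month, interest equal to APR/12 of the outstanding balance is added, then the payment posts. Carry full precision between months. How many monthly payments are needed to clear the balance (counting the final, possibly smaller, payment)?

30 months

Monthly rate r = 19.5%/12 = 1.625% = 0.01625.
Recurrence: B ← B·(1+r) − €165.24.
Month 1: interest €62.95; balance after payment €3,771.35.
Month 2: interest €61.28; balance after payment €3,667.39.
Closed form: n = −ln(1 − rB₀/P)/ln(1+r) = −ln(0.61906)/ln(1.01625) ≈ 29.750, so the balance reaches zero during payment 30.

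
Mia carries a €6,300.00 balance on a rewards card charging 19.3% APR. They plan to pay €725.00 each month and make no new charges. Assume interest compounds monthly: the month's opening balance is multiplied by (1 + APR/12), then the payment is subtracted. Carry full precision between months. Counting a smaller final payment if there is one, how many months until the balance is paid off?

Monthly rate r = 19.3%/12 = 1.60833% = 0.0160833.
Recurrence: B ← B·(1+r) − €725.00.
Month 1: interest €101.33; balance after payment €5,676.32.
Month 2: interest €91.29; balance after payment €5,042.62.
Closed form: n = −ln(1 − rB₀/P)/ln(1+r) = −ln(0.86024)/ln(1.01608) ≈ 9.435, so the balance reaches zero during payment 10.

10 payments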